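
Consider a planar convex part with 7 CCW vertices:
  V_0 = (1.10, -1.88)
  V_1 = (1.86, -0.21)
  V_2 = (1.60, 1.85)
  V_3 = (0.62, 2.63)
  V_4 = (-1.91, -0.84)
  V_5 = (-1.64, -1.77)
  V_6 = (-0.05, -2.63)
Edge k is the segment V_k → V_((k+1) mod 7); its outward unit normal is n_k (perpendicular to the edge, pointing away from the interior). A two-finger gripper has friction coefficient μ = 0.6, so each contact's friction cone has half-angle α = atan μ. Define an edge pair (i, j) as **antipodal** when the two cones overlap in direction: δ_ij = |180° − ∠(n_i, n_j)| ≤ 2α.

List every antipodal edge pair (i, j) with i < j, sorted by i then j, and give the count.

count = 8; pairs: (0,3), (0,4), (1,3), (1,4), (1,5), (2,4), (2,5), (3,6)

α = atan 0.6 = 30.96°;  2α = 61.93°
n_0 = (+0.9102, -0.4142)
n_1 = (+0.9921, +0.1252)
n_2 = (+0.6227, +0.7824)
n_3 = (-0.8080, +0.5891)
n_4 = (-0.9603, -0.2788)
n_5 = (-0.4757, -0.8796)
n_6 = (+0.5463, -0.8376)
  (0,1): δ = 148.34°  ·
  (0,2): δ = 104.05°  ·
  (0,3): δ = 11.63°  ✓
  (0,4): δ = 40.66°  ✓
  (0,5): δ = 86.06°  ·
  (0,6): δ = 147.58°  ·
  (1,2): δ = 135.71°  ·
  (1,3): δ = 43.29°  ✓
  (1,4): δ = 9.00°  ✓
  (1,5): δ = 54.40°  ✓
  (1,6): δ = 115.92°  ·
  (2,3): δ = 87.58°  ·
  (2,4): δ = 35.29°  ✓
  (2,5): δ = 10.11°  ✓
  (2,6): δ = 71.63°  ·
  (3,4): δ = 127.71°  ·
  (3,5): δ = 82.31°  ·
  (3,6): δ = 20.79°  ✓
  (4,5): δ = 134.60°  ·
  (4,6): δ = 73.08°  ·
  (5,6): δ = 118.48°  ·
antipodal pairs: 8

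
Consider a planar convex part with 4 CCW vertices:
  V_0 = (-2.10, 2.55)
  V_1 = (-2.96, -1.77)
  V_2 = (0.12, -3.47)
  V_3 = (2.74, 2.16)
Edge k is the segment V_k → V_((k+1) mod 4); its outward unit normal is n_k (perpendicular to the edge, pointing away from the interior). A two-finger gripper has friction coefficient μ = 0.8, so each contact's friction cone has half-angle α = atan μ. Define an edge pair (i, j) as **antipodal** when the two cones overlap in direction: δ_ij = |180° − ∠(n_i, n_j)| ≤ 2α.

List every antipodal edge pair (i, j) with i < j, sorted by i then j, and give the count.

count = 3; pairs: (0,2), (1,3), (2,3)

α = atan 0.8 = 38.66°;  2α = 77.32°
n_0 = (-0.9808, +0.1952)
n_1 = (-0.4832, -0.8755)
n_2 = (+0.9066, -0.4219)
n_3 = (+0.0803, +0.9968)
  (0,1): δ = 107.64°  ·
  (0,2): δ = 13.70°  ✓
  (0,3): δ = 96.65°  ·
  (1,2): δ = 86.06°  ·
  (1,3): δ = 24.29°  ✓
  (2,3): δ = 69.65°  ✓
antipodal pairs: 3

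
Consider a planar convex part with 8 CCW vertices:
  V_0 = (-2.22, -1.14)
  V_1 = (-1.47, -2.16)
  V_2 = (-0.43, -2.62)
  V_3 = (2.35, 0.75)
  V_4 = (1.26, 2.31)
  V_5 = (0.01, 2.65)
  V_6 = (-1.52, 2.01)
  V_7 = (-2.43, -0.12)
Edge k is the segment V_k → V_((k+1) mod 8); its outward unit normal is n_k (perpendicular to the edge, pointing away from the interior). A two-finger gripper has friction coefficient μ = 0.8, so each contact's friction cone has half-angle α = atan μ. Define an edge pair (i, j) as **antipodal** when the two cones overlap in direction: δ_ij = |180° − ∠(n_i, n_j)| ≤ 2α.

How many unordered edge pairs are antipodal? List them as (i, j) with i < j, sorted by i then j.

count = 14; pairs: (0,2), (0,3), (0,4), (0,5), (1,3), (1,4), (1,5), (2,4), (2,5), (2,6), (2,7), (3,6), (3,7), (4,7)

α = atan 0.8 = 38.66°;  2α = 77.32°
n_0 = (-0.8057, -0.5924)
n_1 = (-0.4045, -0.9145)
n_2 = (+0.7714, -0.6363)
n_3 = (+0.8197, +0.5728)
n_4 = (+0.2625, +0.9649)
n_5 = (-0.3859, +0.9225)
n_6 = (-0.9196, +0.3929)
n_7 = (-0.9795, -0.2017)
  (0,1): δ = 150.19°  ·
  (0,2): δ = 75.85°  ✓
  (0,3): δ = 1.38°  ✓
  (0,4): δ = 38.46°  ✓
  (0,5): δ = 76.37°  ✓
  (0,6): δ = 120.54°  ·
  (0,7): δ = 155.31°  ·
  (1,2): δ = 105.66°  ·
  (1,3): δ = 31.20°  ✓
  (1,4): δ = 8.64°  ✓
  (1,5): δ = 46.56°  ✓
  (1,6): δ = 90.73°  ·
  (1,7): δ = 125.49°  ·
  (2,3): δ = 105.54°  ·
  (2,4): δ = 65.70°  ✓
  (2,5): δ = 27.78°  ✓
  (2,6): δ = 16.39°  ✓
  (2,7): δ = 51.15°  ✓
  (3,4): δ = 140.16°  ·
  (3,5): δ = 102.24°  ·
  (3,6): δ = 58.08°  ✓
  (3,7): δ = 23.31°  ✓
  (4,5): δ = 142.08°  ·
  (4,6): δ = 97.92°  ·
  (4,7): δ = 63.15°  ✓
  (5,6): δ = 135.83°  ·
  (5,7): δ = 101.07°  ·
  (6,7): δ = 145.23°  ·
antipodal pairs: 14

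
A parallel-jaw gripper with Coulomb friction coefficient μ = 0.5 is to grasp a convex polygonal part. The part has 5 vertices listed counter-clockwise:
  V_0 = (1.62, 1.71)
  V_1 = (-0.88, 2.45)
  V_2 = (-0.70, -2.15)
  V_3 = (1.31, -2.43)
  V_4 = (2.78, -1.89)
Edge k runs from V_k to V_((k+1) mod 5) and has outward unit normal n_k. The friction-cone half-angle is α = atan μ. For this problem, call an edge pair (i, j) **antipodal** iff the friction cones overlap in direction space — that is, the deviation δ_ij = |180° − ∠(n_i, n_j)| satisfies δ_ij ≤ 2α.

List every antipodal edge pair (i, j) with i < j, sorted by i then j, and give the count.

α = atan 0.5 = 26.57°;  2α = 53.13°
n_0 = (+0.2838, +0.9589)
n_1 = (-0.9992, -0.0391)
n_2 = (-0.1380, -0.9904)
n_3 = (+0.3448, -0.9387)
n_4 = (+0.9518, +0.3067)
  (0,1): δ = 71.27°  ·
  (0,2): δ = 8.56°  ✓
  (0,3): δ = 36.66°  ✓
  (0,4): δ = 124.35°  ·
  (1,2): δ = 100.17°  ·
  (1,3): δ = 72.07°  ·
  (1,4): δ = 15.62°  ✓
  (2,3): δ = 151.90°  ·
  (2,4): δ = 64.21°  ·
  (3,4): δ = 92.31°  ·
antipodal pairs: 3

count = 3; pairs: (0,2), (0,3), (1,4)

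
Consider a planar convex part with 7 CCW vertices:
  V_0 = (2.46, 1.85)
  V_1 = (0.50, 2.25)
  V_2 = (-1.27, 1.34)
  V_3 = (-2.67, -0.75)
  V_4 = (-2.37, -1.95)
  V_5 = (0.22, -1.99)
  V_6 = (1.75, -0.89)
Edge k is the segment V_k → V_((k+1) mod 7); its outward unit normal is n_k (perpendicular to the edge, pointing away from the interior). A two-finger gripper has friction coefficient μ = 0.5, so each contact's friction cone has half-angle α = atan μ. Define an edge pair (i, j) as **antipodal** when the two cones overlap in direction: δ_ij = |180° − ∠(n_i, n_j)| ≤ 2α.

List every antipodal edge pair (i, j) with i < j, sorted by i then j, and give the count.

count = 8; pairs: (0,4), (0,5), (1,4), (1,5), (1,6), (2,5), (2,6), (3,6)

α = atan 0.5 = 26.57°;  2α = 53.13°
n_0 = (+0.2000, +0.9798)
n_1 = (-0.4572, +0.8893)
n_2 = (-0.8308, +0.5565)
n_3 = (-0.9701, -0.2425)
n_4 = (-0.0154, -0.9999)
n_5 = (+0.5837, -0.8119)
n_6 = (+0.9680, -0.2508)
  (0,1): δ = 141.26°  ·
  (0,2): δ = 112.28°  ·
  (0,3): δ = 64.43°  ·
  (0,4): δ = 10.65°  ✓
  (0,5): δ = 47.25°  ✓
  (0,6): δ = 87.01°  ·
  (1,2): δ = 151.03°  ·
  (1,3): δ = 103.17°  ·
  (1,4): δ = 28.09°  ✓
  (1,5): δ = 8.51°  ✓
  (1,6): δ = 48.26°  ✓
  (2,3): δ = 132.15°  ·
  (2,4): δ = 57.07°  ·
  (2,5): δ = 20.47°  ✓
  (2,6): δ = 19.29°  ✓
  (3,4): δ = 104.92°  ·
  (3,5): δ = 68.32°  ·
  (3,6): δ = 28.56°  ✓
  (4,5): δ = 143.40°  ·
  (4,6): δ = 103.64°  ·
  (5,6): δ = 140.24°  ·
antipodal pairs: 8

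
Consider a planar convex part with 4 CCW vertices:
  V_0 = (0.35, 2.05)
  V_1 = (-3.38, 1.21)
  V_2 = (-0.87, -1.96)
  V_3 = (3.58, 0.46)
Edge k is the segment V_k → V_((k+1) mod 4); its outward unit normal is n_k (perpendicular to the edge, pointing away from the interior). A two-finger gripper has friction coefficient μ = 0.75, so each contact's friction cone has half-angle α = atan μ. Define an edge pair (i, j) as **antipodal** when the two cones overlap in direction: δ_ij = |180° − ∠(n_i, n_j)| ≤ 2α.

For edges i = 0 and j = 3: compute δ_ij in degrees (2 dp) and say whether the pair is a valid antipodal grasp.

δ = 141.10°, invalid

α = atan 0.75 = 36.87°;  2α = 73.74°
edge 0: e_0 = (-3.73, -0.84);  n_0 = (-0.2197, +0.9756)
edge 3: e_3 = (-3.23, +1.59);  n_3 = (+0.4416, +0.8972)
∠(n_0, n_3) = 38.90°
δ = |180° − 38.90°| = 141.10°
141.10° > 2α = 73.74°  →  invalid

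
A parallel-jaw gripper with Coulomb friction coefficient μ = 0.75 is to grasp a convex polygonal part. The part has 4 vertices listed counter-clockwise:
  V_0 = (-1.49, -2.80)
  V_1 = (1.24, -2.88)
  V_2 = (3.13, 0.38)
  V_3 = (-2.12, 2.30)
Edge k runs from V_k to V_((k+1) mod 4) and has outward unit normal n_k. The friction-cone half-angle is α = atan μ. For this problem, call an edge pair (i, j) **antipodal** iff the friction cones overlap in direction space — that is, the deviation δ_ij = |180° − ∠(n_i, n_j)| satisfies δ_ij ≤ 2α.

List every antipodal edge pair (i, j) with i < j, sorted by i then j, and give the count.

count = 3; pairs: (0,2), (1,3), (2,3)

α = atan 0.75 = 36.87°;  2α = 73.74°
n_0 = (-0.0293, -0.9996)
n_1 = (+0.8651, -0.5016)
n_2 = (+0.3435, +0.9392)
n_3 = (-0.9925, -0.1226)
  (0,1): δ = 118.42°  ·
  (0,2): δ = 18.41°  ✓
  (0,3): δ = 98.72°  ·
  (1,2): δ = 79.98°  ·
  (1,3): δ = 37.15°  ✓
  (2,3): δ = 62.87°  ✓
antipodal pairs: 3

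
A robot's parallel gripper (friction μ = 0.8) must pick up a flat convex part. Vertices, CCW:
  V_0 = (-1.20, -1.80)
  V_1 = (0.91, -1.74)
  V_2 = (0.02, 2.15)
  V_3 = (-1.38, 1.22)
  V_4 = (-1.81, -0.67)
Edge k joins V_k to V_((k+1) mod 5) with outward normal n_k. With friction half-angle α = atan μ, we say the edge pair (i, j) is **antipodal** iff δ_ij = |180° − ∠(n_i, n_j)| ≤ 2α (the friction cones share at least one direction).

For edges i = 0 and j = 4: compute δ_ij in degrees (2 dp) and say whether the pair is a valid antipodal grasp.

δ = 116.73°, invalid

α = atan 0.8 = 38.66°;  2α = 77.32°
edge 0: e_0 = (+2.11, +0.06);  n_0 = (+0.0284, -0.9996)
edge 4: e_4 = (+0.61, -1.13);  n_4 = (-0.8800, -0.4750)
∠(n_0, n_4) = 63.27°
δ = |180° − 63.27°| = 116.73°
116.73° > 2α = 77.32°  →  invalid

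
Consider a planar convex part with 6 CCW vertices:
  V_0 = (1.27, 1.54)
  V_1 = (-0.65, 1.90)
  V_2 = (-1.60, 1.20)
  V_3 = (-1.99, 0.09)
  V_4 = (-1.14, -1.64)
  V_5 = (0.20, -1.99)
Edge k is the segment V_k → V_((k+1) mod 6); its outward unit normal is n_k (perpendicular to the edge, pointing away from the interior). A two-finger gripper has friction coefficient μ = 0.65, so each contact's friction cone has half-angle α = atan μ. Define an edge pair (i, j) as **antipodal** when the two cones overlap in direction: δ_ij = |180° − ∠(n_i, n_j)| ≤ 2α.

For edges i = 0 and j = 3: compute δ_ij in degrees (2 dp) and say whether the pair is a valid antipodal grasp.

α = atan 0.65 = 33.02°;  2α = 66.05°
edge 0: e_0 = (-1.92, +0.36);  n_0 = (+0.1843, +0.9829)
edge 3: e_3 = (+0.85, -1.73);  n_3 = (-0.8975, -0.4410)
∠(n_0, n_3) = 126.79°
δ = |180° − 126.79°| = 53.21°
53.21° ≤ 2α = 66.05°  →  valid

δ = 53.21°, valid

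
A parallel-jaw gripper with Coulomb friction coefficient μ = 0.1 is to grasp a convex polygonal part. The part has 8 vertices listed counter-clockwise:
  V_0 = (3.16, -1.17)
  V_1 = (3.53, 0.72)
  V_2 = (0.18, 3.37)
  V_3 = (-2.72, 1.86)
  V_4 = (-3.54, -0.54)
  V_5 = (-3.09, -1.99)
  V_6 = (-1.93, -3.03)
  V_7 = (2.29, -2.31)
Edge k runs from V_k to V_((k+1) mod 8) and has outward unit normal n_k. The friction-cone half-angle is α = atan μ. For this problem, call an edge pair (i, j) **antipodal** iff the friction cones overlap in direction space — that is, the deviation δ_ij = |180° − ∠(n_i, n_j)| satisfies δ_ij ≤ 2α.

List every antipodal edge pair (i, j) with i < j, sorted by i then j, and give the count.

α = atan 0.1 = 5.71°;  2α = 11.42°
n_0 = (+0.9814, -0.1921)
n_1 = (+0.6204, +0.7843)
n_2 = (-0.4618, +0.8870)
n_3 = (-0.9463, +0.3233)
n_4 = (-0.9551, -0.2964)
n_5 = (-0.6675, -0.7446)
n_6 = (+0.1682, -0.9858)
n_7 = (+0.7950, -0.6067)
  (0,1): δ = 117.27°  ·
  (0,2): δ = 51.42°  ·
  (0,3): δ = 7.79°  ✓
  (0,4): δ = 28.32°  ·
  (0,5): δ = 59.20°  ·
  (0,6): δ = 110.76°  ·
  (0,7): δ = 153.73°  ·
  (1,2): δ = 114.15°  ·
  (1,3): δ = 70.52°  ·
  (1,4): δ = 34.41°  ·
  (1,5): δ = 3.53°  ✓
  (1,6): δ = 48.03°  ·
  (1,7): δ = 91.00°  ·
  (2,3): δ = 136.37°  ·
  (2,4): δ = 100.26°  ·
  (2,5): δ = 69.38°  ·
  (2,6): δ = 17.82°  ·
  (2,7): δ = 25.15°  ·
  (3,4): δ = 143.89°  ·
  (3,5): δ = 113.01°  ·
  (3,6): δ = 61.45°  ·
  (3,7): δ = 18.49°  ·
  (4,5): δ = 149.12°  ·
  (4,6): δ = 97.56°  ·
  (4,7): δ = 54.59°  ·
  (5,6): δ = 128.44°  ·
  (5,7): δ = 85.47°  ·
  (6,7): δ = 137.03°  ·
antipodal pairs: 2

count = 2; pairs: (0,3), (1,5)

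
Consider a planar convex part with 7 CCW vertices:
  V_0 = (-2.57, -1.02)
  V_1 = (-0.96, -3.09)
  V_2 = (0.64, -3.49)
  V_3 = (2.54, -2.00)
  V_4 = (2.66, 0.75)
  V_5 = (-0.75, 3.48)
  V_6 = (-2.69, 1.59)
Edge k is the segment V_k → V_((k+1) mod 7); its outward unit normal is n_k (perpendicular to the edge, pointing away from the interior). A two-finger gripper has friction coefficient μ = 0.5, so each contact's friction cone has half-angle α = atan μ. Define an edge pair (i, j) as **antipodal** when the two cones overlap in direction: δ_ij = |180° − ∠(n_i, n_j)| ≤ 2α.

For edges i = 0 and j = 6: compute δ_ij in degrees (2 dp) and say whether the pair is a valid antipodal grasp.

δ = 144.76°, invalid

α = atan 0.5 = 26.57°;  2α = 53.13°
edge 0: e_0 = (+1.61, -2.07);  n_0 = (-0.7894, -0.6139)
edge 6: e_6 = (+0.12, -2.61);  n_6 = (-0.9989, -0.0459)
∠(n_0, n_6) = 35.24°
δ = |180° − 35.24°| = 144.76°
144.76° > 2α = 53.13°  →  invalid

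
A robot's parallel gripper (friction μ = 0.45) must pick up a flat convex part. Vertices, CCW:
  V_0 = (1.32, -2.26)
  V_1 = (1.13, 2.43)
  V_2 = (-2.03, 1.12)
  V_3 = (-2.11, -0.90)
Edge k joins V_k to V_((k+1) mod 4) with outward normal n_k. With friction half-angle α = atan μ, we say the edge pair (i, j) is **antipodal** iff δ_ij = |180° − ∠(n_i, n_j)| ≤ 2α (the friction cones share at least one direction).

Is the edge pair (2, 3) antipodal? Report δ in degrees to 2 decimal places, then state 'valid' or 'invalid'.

δ = 109.36°, invalid

α = atan 0.45 = 24.23°;  2α = 48.46°
edge 2: e_2 = (-0.08, -2.02);  n_2 = (-0.9992, +0.0396)
edge 3: e_3 = (+3.43, -1.36);  n_3 = (-0.3686, -0.9296)
∠(n_2, n_3) = 70.64°
δ = |180° − 70.64°| = 109.36°
109.36° > 2α = 48.46°  →  invalid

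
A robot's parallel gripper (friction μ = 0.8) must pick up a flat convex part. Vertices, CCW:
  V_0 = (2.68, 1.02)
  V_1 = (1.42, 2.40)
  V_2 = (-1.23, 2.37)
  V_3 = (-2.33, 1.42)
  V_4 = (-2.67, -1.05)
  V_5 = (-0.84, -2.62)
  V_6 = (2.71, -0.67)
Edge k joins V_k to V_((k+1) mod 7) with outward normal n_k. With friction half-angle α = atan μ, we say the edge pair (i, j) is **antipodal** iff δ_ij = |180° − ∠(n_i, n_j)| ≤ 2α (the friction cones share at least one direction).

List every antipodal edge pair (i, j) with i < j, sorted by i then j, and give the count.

α = atan 0.8 = 38.66°;  2α = 77.32°
n_0 = (+0.7385, +0.6743)
n_1 = (-0.0113, +0.9999)
n_2 = (-0.6536, +0.7568)
n_3 = (-0.9907, +0.1364)
n_4 = (-0.6511, -0.7590)
n_5 = (+0.4814, -0.8765)
n_6 = (+0.9998, +0.0177)
  (0,1): δ = 131.75°  ·
  (0,2): δ = 91.58°  ·
  (0,3): δ = 50.24°  ✓
  (0,4): δ = 6.98°  ✓
  (0,5): δ = 76.38°  ✓
  (0,6): δ = 138.62°  ·
  (1,2): δ = 139.83°  ·
  (1,3): δ = 98.49°  ·
  (1,4): δ = 41.28°  ✓
  (1,5): δ = 28.13°  ✓
  (1,6): δ = 90.37°  ·
  (2,3): δ = 138.65°  ·
  (2,4): δ = 81.44°  ·
  (2,5): δ = 12.04°  ✓
  (2,6): δ = 50.20°  ✓
  (3,4): δ = 122.79°  ·
  (3,5): δ = 53.38°  ✓
  (3,6): δ = 8.85°  ✓
  (4,5): δ = 110.59°  ·
  (4,6): δ = 48.36°  ✓
  (5,6): δ = 117.76°  ·
antipodal pairs: 10

count = 10; pairs: (0,3), (0,4), (0,5), (1,4), (1,5), (2,5), (2,6), (3,5), (3,6), (4,6)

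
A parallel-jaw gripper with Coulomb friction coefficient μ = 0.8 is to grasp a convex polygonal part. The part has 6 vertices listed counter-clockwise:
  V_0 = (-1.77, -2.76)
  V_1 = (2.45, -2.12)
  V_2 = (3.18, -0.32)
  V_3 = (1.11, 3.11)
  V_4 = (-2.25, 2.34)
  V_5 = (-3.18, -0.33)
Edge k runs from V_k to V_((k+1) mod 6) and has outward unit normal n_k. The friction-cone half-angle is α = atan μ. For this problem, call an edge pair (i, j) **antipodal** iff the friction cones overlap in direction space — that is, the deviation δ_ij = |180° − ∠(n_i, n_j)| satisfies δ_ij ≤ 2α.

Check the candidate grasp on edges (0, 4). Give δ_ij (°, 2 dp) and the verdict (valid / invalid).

δ = 62.17°, valid

α = atan 0.8 = 38.66°;  2α = 77.32°
edge 0: e_0 = (+4.22, +0.64);  n_0 = (+0.1499, -0.9887)
edge 4: e_4 = (-0.93, -2.67);  n_4 = (-0.9444, +0.3289)
∠(n_0, n_4) = 117.83°
δ = |180° − 117.83°| = 62.17°
62.17° ≤ 2α = 77.32°  →  valid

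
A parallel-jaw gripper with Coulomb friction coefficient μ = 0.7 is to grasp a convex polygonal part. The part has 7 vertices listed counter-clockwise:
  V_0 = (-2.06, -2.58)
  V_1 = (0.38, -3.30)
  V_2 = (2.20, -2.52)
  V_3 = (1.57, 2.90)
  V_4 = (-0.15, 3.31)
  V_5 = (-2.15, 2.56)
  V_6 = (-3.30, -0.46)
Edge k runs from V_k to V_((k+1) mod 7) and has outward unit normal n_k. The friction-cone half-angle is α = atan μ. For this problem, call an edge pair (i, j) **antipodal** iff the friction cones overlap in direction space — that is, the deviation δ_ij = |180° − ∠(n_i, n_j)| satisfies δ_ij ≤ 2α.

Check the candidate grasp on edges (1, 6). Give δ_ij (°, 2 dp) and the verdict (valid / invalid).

δ = 97.13°, invalid

α = atan 0.7 = 34.99°;  2α = 69.98°
edge 1: e_1 = (+1.82, +0.78);  n_1 = (+0.3939, -0.9191)
edge 6: e_6 = (+1.24, -2.12);  n_6 = (-0.8632, -0.5049)
∠(n_1, n_6) = 82.87°
δ = |180° − 82.87°| = 97.13°
97.13° > 2α = 69.98°  →  invalid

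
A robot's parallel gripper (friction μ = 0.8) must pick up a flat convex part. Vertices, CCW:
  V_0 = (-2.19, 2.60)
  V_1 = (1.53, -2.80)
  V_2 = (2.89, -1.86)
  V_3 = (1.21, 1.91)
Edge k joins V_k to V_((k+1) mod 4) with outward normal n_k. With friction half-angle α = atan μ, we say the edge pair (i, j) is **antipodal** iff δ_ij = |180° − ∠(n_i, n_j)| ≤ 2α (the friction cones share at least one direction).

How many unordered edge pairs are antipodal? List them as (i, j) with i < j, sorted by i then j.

α = atan 0.8 = 38.66°;  2α = 77.32°
n_0 = (-0.8235, -0.5673)
n_1 = (+0.5686, -0.8226)
n_2 = (+0.9134, +0.4070)
n_3 = (+0.1989, +0.9800)
  (0,1): δ = 89.91°  ·
  (0,2): δ = 10.54°  ✓
  (0,3): δ = 43.97°  ✓
  (1,2): δ = 100.63°  ·
  (1,3): δ = 46.12°  ✓
  (2,3): δ = 125.49°  ·
antipodal pairs: 3

count = 3; pairs: (0,2), (0,3), (1,3)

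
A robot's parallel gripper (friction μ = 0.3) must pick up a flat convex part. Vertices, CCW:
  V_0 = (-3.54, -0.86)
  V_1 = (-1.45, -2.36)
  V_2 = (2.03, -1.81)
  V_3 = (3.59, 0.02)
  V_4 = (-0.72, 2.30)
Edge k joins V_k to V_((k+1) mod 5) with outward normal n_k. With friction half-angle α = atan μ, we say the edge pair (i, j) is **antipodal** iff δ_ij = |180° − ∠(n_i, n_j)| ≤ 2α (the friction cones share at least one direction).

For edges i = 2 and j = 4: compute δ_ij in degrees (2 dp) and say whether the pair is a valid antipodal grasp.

δ = 1.30°, valid

α = atan 0.3 = 16.70°;  2α = 33.40°
edge 2: e_2 = (+1.56, +1.83);  n_2 = (+0.7610, -0.6487)
edge 4: e_4 = (-2.82, -3.16);  n_4 = (-0.7461, +0.6658)
∠(n_2, n_4) = 178.70°
δ = |180° − 178.70°| = 1.30°
1.30° ≤ 2α = 33.40°  →  valid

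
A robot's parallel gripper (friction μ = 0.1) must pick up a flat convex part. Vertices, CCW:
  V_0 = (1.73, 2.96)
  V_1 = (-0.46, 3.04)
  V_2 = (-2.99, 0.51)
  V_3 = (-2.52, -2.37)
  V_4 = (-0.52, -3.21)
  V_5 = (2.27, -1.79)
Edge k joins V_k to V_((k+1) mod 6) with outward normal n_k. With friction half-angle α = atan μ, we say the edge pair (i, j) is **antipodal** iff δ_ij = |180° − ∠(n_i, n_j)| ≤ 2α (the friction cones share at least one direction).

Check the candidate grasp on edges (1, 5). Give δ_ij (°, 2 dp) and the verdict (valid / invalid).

α = atan 0.1 = 5.71°;  2α = 11.42°
edge 1: e_1 = (-2.53, -2.53);  n_1 = (-0.7071, +0.7071)
edge 5: e_5 = (-0.54, +4.75);  n_5 = (+0.9936, +0.1130)
∠(n_1, n_5) = 128.51°
δ = |180° − 128.51°| = 51.49°
51.49° > 2α = 11.42°  →  invalid

δ = 51.49°, invalid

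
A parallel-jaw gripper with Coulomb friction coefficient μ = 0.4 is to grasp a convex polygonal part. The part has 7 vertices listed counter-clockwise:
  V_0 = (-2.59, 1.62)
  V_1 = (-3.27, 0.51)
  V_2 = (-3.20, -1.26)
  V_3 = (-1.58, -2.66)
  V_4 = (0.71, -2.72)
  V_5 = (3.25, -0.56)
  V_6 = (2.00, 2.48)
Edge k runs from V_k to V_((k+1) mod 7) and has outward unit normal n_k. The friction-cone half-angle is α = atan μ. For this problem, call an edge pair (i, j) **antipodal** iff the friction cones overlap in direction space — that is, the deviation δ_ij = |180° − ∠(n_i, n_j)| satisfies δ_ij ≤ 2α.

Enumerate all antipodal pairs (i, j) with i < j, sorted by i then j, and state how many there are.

α = atan 0.4 = 21.80°;  2α = 43.60°
n_0 = (-0.8527, +0.5224)
n_1 = (-0.9992, -0.0395)
n_2 = (-0.6539, -0.7566)
n_3 = (-0.0262, -0.9997)
n_4 = (+0.6478, -0.7618)
n_5 = (+0.9249, +0.3803)
n_6 = (-0.1842, +0.9829)
  (0,1): δ = 146.24°  ·
  (0,2): δ = 99.34°  ·
  (0,3): δ = 60.01°  ·
  (0,4): δ = 18.13°  ✓
  (0,5): δ = 53.84°  ·
  (0,6): δ = 132.10°  ·
  (1,2): δ = 133.10°  ·
  (1,3): δ = 93.77°  ·
  (1,4): δ = 51.89°  ·
  (1,5): δ = 20.09°  ✓
  (1,6): δ = 98.35°  ·
  (2,3): δ = 140.67°  ·
  (2,4): δ = 98.79°  ·
  (2,5): δ = 26.81°  ✓
  (2,6): δ = 51.45°  ·
  (3,4): δ = 138.12°  ·
  (3,5): δ = 66.15°  ·
  (3,6): δ = 12.11°  ✓
  (4,5): δ = 108.03°  ·
  (4,6): δ = 29.77°  ✓
  (5,6): δ = 101.74°  ·
antipodal pairs: 5

count = 5; pairs: (0,4), (1,5), (2,5), (3,6), (4,6)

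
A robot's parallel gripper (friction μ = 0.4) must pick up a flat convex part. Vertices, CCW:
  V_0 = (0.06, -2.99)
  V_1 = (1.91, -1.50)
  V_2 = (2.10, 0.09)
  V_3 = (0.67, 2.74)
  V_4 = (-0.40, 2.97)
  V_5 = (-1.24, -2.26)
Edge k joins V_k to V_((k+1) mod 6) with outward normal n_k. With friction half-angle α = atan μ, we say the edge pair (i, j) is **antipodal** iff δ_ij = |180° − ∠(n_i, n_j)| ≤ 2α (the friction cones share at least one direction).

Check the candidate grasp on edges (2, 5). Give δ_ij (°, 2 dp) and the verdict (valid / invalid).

δ = 32.33°, valid

α = atan 0.4 = 21.80°;  2α = 43.60°
edge 2: e_2 = (-1.43, +2.65);  n_2 = (+0.8800, +0.4749)
edge 5: e_5 = (+1.30, -0.73);  n_5 = (-0.4896, -0.8719)
∠(n_2, n_5) = 147.67°
δ = |180° − 147.67°| = 32.33°
32.33° ≤ 2α = 43.60°  →  valid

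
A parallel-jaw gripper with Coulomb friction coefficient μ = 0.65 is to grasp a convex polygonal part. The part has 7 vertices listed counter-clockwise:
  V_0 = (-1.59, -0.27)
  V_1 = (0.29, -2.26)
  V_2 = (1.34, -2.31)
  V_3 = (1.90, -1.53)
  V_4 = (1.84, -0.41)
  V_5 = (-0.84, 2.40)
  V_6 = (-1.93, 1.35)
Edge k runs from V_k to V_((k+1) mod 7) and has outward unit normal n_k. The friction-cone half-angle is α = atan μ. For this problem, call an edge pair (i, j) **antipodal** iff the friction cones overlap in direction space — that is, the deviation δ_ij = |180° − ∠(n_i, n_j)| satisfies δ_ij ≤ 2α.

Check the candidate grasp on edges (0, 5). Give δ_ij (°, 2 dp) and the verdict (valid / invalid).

α = atan 0.65 = 33.02°;  2α = 66.05°
edge 0: e_0 = (+1.88, -1.99);  n_0 = (-0.7269, -0.6867)
edge 5: e_5 = (-1.09, -1.05);  n_5 = (-0.6938, +0.7202)
∠(n_0, n_5) = 89.44°
δ = |180° − 89.44°| = 90.56°
90.56° > 2α = 66.05°  →  invalid

δ = 90.56°, invalid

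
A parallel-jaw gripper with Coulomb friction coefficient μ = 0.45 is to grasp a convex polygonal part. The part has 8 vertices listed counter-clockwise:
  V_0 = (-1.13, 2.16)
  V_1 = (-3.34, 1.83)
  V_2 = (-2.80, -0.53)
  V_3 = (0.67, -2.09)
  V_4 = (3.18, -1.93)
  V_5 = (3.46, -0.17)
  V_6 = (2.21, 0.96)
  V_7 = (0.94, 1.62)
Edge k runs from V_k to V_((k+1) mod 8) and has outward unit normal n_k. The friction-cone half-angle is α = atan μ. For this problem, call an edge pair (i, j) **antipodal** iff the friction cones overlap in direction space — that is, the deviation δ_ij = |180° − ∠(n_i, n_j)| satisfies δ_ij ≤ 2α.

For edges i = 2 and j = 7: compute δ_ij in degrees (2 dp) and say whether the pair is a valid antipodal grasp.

α = atan 0.45 = 24.23°;  2α = 48.46°
edge 2: e_2 = (+3.47, -1.56);  n_2 = (-0.4100, -0.9121)
edge 7: e_7 = (-2.07, +0.54);  n_7 = (+0.2524, +0.9676)
∠(n_2, n_7) = 170.41°
δ = |180° − 170.41°| = 9.59°
9.59° ≤ 2α = 48.46°  →  valid

δ = 9.59°, valid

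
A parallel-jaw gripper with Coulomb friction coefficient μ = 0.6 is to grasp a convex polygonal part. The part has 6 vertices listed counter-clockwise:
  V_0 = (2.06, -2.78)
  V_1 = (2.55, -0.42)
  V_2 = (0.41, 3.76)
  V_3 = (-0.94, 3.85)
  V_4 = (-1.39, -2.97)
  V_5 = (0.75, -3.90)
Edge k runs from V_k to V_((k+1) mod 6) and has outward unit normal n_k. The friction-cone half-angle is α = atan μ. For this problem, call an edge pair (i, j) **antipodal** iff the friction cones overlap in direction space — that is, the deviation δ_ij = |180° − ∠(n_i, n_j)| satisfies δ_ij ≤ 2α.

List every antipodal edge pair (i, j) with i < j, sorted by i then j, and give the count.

count = 6; pairs: (0,3), (1,3), (1,4), (2,4), (2,5), (3,5)

α = atan 0.6 = 30.96°;  2α = 61.93°
n_0 = (+0.9791, -0.2033)
n_1 = (+0.8901, +0.4557)
n_2 = (+0.0665, +0.9978)
n_3 = (-0.9978, +0.0658)
n_4 = (-0.3986, -0.9171)
n_5 = (+0.6498, -0.7601)
  (0,1): δ = 141.16°  ·
  (0,2): δ = 82.08°  ·
  (0,3): δ = 7.95°  ✓
  (0,4): δ = 78.24°  ·
  (0,5): δ = 142.26°  ·
  (1,2): δ = 120.92°  ·
  (1,3): δ = 30.89°  ✓
  (1,4): δ = 39.40°  ✓
  (1,5): δ = 103.42°  ·
  (2,3): δ = 89.96°  ·
  (2,4): δ = 19.67°  ✓
  (2,5): δ = 44.34°  ✓
  (3,4): δ = 109.71°  ·
  (3,5): δ = 45.70°  ✓
  (4,5): δ = 115.98°  ·
antipodal pairs: 6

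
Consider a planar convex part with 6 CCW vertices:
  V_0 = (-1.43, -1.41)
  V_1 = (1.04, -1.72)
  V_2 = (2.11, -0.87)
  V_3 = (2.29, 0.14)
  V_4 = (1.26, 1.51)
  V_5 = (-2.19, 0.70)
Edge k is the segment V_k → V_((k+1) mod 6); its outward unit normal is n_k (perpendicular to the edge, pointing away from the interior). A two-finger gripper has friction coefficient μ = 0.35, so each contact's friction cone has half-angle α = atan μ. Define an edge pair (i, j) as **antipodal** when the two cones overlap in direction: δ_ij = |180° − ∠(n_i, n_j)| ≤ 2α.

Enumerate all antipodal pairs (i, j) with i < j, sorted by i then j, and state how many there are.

α = atan 0.35 = 19.29°;  2α = 38.58°
n_0 = (-0.1245, -0.9922)
n_1 = (+0.6220, -0.7830)
n_2 = (+0.9845, -0.1755)
n_3 = (+0.7993, +0.6009)
n_4 = (-0.2286, +0.9735)
n_5 = (-0.9408, -0.3389)
  (0,1): δ = 134.38°  ·
  (0,2): δ = 92.95°  ·
  (0,3): δ = 45.91°  ·
  (0,4): δ = 20.37°  ✓
  (0,5): δ = 116.96°  ·
  (1,2): δ = 138.57°  ·
  (1,3): δ = 91.53°  ·
  (1,4): δ = 25.25°  ✓
  (1,5): δ = 71.35°  ·
  (2,3): δ = 132.96°  ·
  (2,4): δ = 66.68°  ·
  (2,5): δ = 29.91°  ✓
  (3,4): δ = 113.72°  ·
  (3,5): δ = 17.13°  ✓
  (4,5): δ = 83.40°  ·
antipodal pairs: 4

count = 4; pairs: (0,4), (1,4), (2,5), (3,5)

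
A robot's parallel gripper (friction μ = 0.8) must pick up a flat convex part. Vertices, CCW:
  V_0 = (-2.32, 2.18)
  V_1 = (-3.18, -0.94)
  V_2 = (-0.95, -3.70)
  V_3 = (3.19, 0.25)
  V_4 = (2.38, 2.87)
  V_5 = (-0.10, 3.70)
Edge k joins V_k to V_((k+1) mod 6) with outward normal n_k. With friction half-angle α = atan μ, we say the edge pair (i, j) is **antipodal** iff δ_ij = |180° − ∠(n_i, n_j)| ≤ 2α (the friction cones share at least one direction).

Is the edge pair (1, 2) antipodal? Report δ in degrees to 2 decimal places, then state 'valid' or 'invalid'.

α = atan 0.8 = 38.66°;  2α = 77.32°
edge 1: e_1 = (+2.23, -2.76);  n_1 = (-0.7778, -0.6285)
edge 2: e_2 = (+4.14, +3.95);  n_2 = (+0.6903, -0.7235)
∠(n_1, n_2) = 94.72°
δ = |180° − 94.72°| = 85.28°
85.28° > 2α = 77.32°  →  invalid

δ = 85.28°, invalid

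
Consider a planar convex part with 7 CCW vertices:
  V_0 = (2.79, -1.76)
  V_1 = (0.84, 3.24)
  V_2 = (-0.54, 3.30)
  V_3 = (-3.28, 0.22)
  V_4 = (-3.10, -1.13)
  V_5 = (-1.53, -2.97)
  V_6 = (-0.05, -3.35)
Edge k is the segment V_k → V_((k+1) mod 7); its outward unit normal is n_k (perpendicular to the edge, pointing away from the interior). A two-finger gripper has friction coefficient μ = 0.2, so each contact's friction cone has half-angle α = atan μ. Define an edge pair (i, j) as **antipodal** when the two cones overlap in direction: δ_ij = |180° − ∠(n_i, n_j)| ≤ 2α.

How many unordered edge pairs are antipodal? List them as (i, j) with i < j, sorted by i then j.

count = 4; pairs: (0,3), (0,4), (1,5), (2,6)

α = atan 0.2 = 11.31°;  2α = 22.62°
n_0 = (+0.9317, +0.3633)
n_1 = (+0.0434, +0.9991)
n_2 = (-0.7471, +0.6647)
n_3 = (-0.9912, -0.1322)
n_4 = (-0.7607, -0.6491)
n_5 = (-0.2487, -0.9686)
n_6 = (+0.4885, -0.8726)
  (0,1): δ = 113.80°  ·
  (0,2): δ = 62.96°  ·
  (0,3): δ = 13.71°  ✓
  (0,4): δ = 19.17°  ✓
  (0,5): δ = 54.29°  ·
  (0,6): δ = 97.94°  ·
  (1,2): δ = 129.17°  ·
  (1,3): δ = 79.92°  ·
  (1,4): δ = 47.04°  ·
  (1,5): δ = 11.91°  ✓
  (1,6): δ = 31.73°  ·
  (2,3): δ = 130.75°  ·
  (2,4): δ = 97.87°  ·
  (2,5): δ = 62.74°  ·
  (2,6): δ = 19.10°  ✓
  (3,4): δ = 147.12°  ·
  (3,5): δ = 111.99°  ·
  (3,6): δ = 68.35°  ·
  (4,5): δ = 144.87°  ·
  (4,6): δ = 101.23°  ·
  (5,6): δ = 136.36°  ·
antipodal pairs: 4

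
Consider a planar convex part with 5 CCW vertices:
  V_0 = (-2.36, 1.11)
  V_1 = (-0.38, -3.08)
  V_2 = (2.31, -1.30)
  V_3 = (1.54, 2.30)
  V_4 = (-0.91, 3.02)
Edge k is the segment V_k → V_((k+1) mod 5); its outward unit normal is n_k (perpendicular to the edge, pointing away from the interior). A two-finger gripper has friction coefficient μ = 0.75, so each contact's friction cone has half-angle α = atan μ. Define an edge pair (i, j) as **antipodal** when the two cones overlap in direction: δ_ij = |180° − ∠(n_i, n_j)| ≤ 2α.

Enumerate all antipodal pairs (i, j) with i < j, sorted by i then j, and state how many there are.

α = atan 0.75 = 36.87°;  2α = 73.74°
n_0 = (-0.9041, -0.4273)
n_1 = (+0.5518, -0.8340)
n_2 = (+0.9779, +0.2092)
n_3 = (+0.2820, +0.9594)
n_4 = (-0.7965, +0.6047)
  (0,1): δ = 81.80°  ·
  (0,2): δ = 13.22°  ✓
  (0,3): δ = 48.33°  ✓
  (0,4): δ = 117.50°  ·
  (1,2): δ = 111.42°  ·
  (1,3): δ = 49.87°  ✓
  (1,4): δ = 19.30°  ✓
  (2,3): δ = 118.45°  ·
  (2,4): δ = 49.28°  ✓
  (3,4): δ = 110.83°  ·
antipodal pairs: 5

count = 5; pairs: (0,2), (0,3), (1,3), (1,4), (2,4)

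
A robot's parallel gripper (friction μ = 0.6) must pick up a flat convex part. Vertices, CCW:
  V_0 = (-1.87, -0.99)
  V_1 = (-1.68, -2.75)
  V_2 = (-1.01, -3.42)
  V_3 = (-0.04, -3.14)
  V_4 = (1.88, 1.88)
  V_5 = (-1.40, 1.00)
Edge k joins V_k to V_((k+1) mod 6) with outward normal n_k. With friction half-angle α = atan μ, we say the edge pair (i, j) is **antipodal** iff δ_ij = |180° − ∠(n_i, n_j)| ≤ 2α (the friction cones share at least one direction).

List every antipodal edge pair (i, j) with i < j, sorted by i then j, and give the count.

count = 6; pairs: (0,3), (1,4), (2,4), (2,5), (3,4), (3,5)

α = atan 0.6 = 30.96°;  2α = 61.93°
n_0 = (-0.9942, -0.1073)
n_1 = (-0.7071, -0.7071)
n_2 = (+0.2773, -0.9608)
n_3 = (+0.9340, -0.3572)
n_4 = (-0.2591, +0.9658)
n_5 = (-0.9732, +0.2299)
  (0,1): δ = 141.16°  ·
  (0,2): δ = 80.06°  ·
  (0,3): δ = 27.09°  ✓
  (0,4): δ = 98.86°  ·
  (0,5): δ = 160.55°  ·
  (1,2): δ = 118.90°  ·
  (1,3): δ = 65.93°  ·
  (1,4): δ = 60.02°  ✓
  (1,5): δ = 121.71°  ·
  (2,3): δ = 127.03°  ·
  (2,4): δ = 1.08°  ✓
  (2,5): δ = 60.61°  ✓
  (3,4): δ = 54.05°  ✓
  (3,5): δ = 7.64°  ✓
  (4,5): δ = 118.31°  ·
antipodal pairs: 6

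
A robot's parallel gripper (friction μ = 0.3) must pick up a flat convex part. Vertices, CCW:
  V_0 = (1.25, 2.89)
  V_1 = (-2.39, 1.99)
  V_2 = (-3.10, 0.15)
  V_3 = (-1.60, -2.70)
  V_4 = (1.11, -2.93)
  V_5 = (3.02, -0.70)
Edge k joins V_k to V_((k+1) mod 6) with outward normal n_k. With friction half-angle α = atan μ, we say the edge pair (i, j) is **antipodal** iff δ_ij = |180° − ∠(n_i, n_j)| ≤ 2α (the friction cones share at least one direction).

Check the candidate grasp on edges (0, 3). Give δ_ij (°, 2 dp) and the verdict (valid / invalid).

α = atan 0.3 = 16.70°;  2α = 33.40°
edge 0: e_0 = (-3.64, -0.90);  n_0 = (-0.2400, +0.9708)
edge 3: e_3 = (+2.71, -0.23);  n_3 = (-0.0846, -0.9964)
∠(n_0, n_3) = 161.26°
δ = |180° − 161.26°| = 18.74°
18.74° ≤ 2α = 33.40°  →  valid

δ = 18.74°, valid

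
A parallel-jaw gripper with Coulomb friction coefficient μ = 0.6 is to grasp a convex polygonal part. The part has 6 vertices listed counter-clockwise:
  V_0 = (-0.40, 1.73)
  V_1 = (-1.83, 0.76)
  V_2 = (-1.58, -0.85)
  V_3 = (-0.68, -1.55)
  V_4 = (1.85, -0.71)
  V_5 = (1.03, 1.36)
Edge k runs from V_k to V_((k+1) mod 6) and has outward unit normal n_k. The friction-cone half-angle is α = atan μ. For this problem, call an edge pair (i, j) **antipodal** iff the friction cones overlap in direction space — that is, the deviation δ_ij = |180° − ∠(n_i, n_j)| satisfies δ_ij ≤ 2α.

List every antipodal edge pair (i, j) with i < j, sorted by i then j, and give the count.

count = 5; pairs: (0,3), (1,4), (2,4), (2,5), (3,5)

α = atan 0.6 = 30.96°;  2α = 61.93°
n_0 = (-0.5614, +0.8276)
n_1 = (-0.9882, -0.1534)
n_2 = (-0.6139, -0.7894)
n_3 = (+0.3151, -0.9491)
n_4 = (+0.9297, +0.3683)
n_5 = (+0.2505, +0.9681)
  (0,1): δ = 115.32°  ·
  (0,2): δ = 72.02°  ·
  (0,3): δ = 15.78°  ✓
  (0,4): δ = 77.46°  ·
  (0,5): δ = 131.34°  ·
  (1,2): δ = 136.70°  ·
  (1,3): δ = 80.46°  ·
  (1,4): δ = 12.78°  ✓
  (1,5): δ = 66.67°  ·
  (2,3): δ = 123.76°  ·
  (2,4): δ = 30.51°  ✓
  (2,5): δ = 23.37°  ✓
  (3,4): δ = 86.76°  ·
  (3,5): δ = 32.87°  ✓
  (4,5): δ = 126.12°  ·
antipodal pairs: 5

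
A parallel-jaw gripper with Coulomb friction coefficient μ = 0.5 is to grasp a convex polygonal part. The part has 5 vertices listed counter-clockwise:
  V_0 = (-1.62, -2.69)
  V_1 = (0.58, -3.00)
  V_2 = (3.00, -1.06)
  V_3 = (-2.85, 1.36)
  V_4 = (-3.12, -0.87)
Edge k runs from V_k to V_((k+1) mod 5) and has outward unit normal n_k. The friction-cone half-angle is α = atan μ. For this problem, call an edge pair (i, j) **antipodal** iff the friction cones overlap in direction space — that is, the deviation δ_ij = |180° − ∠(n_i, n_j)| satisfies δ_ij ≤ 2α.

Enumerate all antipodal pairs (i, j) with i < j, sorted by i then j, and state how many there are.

count = 3; pairs: (0,2), (1,3), (2,4)

α = atan 0.5 = 26.57°;  2α = 53.13°
n_0 = (-0.1395, -0.9902)
n_1 = (+0.6255, -0.7802)
n_2 = (+0.3823, +0.9241)
n_3 = (-0.9927, +0.1202)
n_4 = (-0.7717, -0.6360)
  (0,1): δ = 133.26°  ·
  (0,2): δ = 14.45°  ✓
  (0,3): δ = 91.12°  ·
  (0,4): δ = 137.52°  ·
  (1,2): δ = 61.19°  ·
  (1,3): δ = 44.38°  ✓
  (1,4): δ = 90.78°  ·
  (2,3): δ = 74.43°  ·
  (2,4): δ = 28.03°  ✓
  (3,4): δ = 133.60°  ·
antipodal pairs: 3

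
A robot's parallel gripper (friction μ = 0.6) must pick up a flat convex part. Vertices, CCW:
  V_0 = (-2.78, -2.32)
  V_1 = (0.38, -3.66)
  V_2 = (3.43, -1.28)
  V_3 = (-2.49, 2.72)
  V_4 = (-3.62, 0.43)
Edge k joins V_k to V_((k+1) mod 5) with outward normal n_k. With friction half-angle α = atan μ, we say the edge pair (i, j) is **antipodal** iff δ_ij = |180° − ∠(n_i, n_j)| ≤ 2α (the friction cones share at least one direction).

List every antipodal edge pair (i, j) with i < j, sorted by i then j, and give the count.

count = 3; pairs: (0,2), (1,3), (2,4)

α = atan 0.6 = 30.96°;  2α = 61.93°
n_0 = (-0.3904, -0.9206)
n_1 = (+0.6152, -0.7884)
n_2 = (+0.5599, +0.8286)
n_3 = (-0.8968, +0.4425)
n_4 = (-0.9564, -0.2921)
  (0,1): δ = 119.05°  ·
  (0,2): δ = 11.07°  ✓
  (0,3): δ = 86.72°  ·
  (0,4): δ = 129.96°  ·
  (1,2): δ = 72.01°  ·
  (1,3): δ = 25.77°  ✓
  (1,4): δ = 69.02°  ·
  (2,3): δ = 82.22°  ·
  (2,4): δ = 38.97°  ✓
  (3,4): δ = 136.75°  ·
antipodal pairs: 3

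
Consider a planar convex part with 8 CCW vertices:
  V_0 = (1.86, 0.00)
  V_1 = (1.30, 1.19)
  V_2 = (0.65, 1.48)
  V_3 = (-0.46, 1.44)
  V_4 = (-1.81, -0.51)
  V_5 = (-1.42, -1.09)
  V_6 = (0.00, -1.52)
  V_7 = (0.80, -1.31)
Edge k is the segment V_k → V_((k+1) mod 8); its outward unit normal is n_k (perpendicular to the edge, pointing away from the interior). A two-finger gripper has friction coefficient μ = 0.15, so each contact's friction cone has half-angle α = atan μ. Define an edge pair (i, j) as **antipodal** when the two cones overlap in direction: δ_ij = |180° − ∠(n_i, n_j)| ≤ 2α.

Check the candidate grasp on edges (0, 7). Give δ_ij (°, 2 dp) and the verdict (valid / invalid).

α = atan 0.15 = 8.53°;  2α = 17.06°
edge 0: e_0 = (-0.56, +1.19);  n_0 = (+0.9048, +0.4258)
edge 7: e_7 = (+1.06, +1.31);  n_7 = (+0.7774, -0.6290)
∠(n_0, n_7) = 64.18°
δ = |180° − 64.18°| = 115.82°
115.82° > 2α = 17.06°  →  invalid

δ = 115.82°, invalid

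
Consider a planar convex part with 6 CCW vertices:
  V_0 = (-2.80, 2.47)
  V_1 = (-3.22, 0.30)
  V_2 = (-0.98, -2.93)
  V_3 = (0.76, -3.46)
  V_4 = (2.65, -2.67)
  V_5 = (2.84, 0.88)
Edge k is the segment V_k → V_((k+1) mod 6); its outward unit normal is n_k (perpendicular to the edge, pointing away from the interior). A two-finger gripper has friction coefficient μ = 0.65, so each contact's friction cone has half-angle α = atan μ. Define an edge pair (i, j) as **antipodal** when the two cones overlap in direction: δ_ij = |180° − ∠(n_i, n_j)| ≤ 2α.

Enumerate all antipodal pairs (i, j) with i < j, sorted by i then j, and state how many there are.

count = 6; pairs: (0,3), (0,4), (1,4), (1,5), (2,5), (3,5)

α = atan 0.65 = 33.02°;  2α = 66.05°
n_0 = (-0.9818, +0.1900)
n_1 = (-0.8217, -0.5699)
n_2 = (-0.2914, -0.9566)
n_3 = (+0.3857, -0.9226)
n_4 = (+0.9986, -0.0534)
n_5 = (+0.2713, +0.9625)
  (0,1): δ = 134.30°  ·
  (0,2): δ = 95.99°  ·
  (0,3): δ = 56.36°  ✓
  (0,4): δ = 7.89°  ✓
  (0,5): δ = 85.21°  ·
  (1,2): δ = 141.68°  ·
  (1,3): δ = 102.06°  ·
  (1,4): δ = 37.80°  ✓
  (1,5): δ = 39.51°  ✓
  (2,3): δ = 140.37°  ·
  (2,4): δ = 76.12°  ·
  (2,5): δ = 1.20°  ✓
  (3,4): δ = 115.75°  ·
  (3,5): δ = 38.43°  ✓
  (4,5): δ = 102.68°  ·
antipodal pairs: 6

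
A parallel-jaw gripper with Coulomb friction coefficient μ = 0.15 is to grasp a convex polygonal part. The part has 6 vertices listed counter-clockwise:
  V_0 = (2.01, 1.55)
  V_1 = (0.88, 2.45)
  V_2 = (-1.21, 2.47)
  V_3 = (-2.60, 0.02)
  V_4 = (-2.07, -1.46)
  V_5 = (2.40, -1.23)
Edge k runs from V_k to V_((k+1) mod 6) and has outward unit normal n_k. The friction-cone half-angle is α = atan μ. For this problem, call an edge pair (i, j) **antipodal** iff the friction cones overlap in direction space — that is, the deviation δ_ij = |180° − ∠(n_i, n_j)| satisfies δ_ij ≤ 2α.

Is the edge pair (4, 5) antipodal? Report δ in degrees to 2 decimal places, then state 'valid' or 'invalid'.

δ = 84.96°, invalid

α = atan 0.15 = 8.53°;  2α = 17.06°
edge 4: e_4 = (+4.47, +0.23);  n_4 = (+0.0514, -0.9987)
edge 5: e_5 = (-0.39, +2.78);  n_5 = (+0.9903, +0.1389)
∠(n_4, n_5) = 95.04°
δ = |180° − 95.04°| = 84.96°
84.96° > 2α = 17.06°  →  invalid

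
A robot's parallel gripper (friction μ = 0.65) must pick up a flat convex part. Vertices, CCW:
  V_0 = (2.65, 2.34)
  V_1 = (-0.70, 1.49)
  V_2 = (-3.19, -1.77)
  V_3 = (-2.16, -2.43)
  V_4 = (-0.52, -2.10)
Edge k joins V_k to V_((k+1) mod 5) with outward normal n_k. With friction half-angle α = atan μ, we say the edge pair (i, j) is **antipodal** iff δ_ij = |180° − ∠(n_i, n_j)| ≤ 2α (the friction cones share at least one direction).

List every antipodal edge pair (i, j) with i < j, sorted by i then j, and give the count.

α = atan 0.65 = 33.02°;  2α = 66.05°
n_0 = (-0.2459, +0.9693)
n_1 = (-0.7947, +0.6070)
n_2 = (-0.5395, -0.8420)
n_3 = (+0.1973, -0.9804)
n_4 = (+0.8139, -0.5811)
  (0,1): δ = 141.61°  ·
  (0,2): δ = 46.89°  ✓
  (0,3): δ = 2.86°  ✓
  (0,4): δ = 40.24°  ✓
  (1,2): δ = 85.28°  ·
  (1,3): δ = 41.25°  ✓
  (1,4): δ = 1.85°  ✓
  (2,3): δ = 135.97°  ·
  (2,4): δ = 92.87°  ·
  (3,4): δ = 136.90°  ·
antipodal pairs: 5

count = 5; pairs: (0,2), (0,3), (0,4), (1,3), (1,4)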